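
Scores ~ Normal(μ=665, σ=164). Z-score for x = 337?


z = (x - μ)/σ = (337 - 665)/164 = -2.0

z = -2.0


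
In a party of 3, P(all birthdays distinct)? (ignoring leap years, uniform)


P(all different) = Π(365-i)/365 for i=0..2
= (365/365)×(364/365)×...×(363/365)
= 0.991796

P ≈ 0.9918 ≈ 99.18%


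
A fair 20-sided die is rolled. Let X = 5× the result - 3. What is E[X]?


E[die] = (1+20)/2 = 21/2
E[X] = 5×21/2 - 3 = 99/2

E[X] = 99/2


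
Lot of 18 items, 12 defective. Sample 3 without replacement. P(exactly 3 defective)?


Hypergeometric: C(12,3)×C(6,0)/C(18,3)
= 220×1/816 = 55/204

P(X=3) = 55/204 ≈ 26.96%


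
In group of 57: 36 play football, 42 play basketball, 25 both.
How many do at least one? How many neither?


|A∪B| = 36+42-25 = 53
Neither = 57-53 = 4

At least one: 53; Neither: 4


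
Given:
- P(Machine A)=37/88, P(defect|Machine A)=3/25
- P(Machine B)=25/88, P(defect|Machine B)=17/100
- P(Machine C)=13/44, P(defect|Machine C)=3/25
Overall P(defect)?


P(B) = Σ P(B|Aᵢ)×P(Aᵢ)
  3/25×37/88 = 111/2200
  17/100×25/88 = 17/352
  3/25×13/44 = 39/1100
Sum = 1181/8800

P(defect) = 1181/8800 ≈ 13.42%


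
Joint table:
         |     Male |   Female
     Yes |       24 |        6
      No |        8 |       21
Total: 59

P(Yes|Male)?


P(Yes|Male) = 24/(24+8) = 24/32 = 3/4

P = 3/4 ≈ 75.00%


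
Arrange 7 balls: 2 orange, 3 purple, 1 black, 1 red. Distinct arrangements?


7!/(2!×3!×1!×1!) = 420

420


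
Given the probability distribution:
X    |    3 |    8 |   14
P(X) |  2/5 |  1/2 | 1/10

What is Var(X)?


E[X] = 33/5
E[X²] = 276/5
Var(X) = E[X²] - (E[X])² = 276/5 - 1089/25 = 291/25

Var(X) = 291/25 ≈ 11.6400


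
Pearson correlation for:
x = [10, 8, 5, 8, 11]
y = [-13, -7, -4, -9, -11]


n=5, Σx=42, Σy=-44, Σxy=-399, Σx²=374, Σy²=436
r = (5×(-399) - 42×(-44))/√((5×374 - 42²)(5×436 - (-44)²))
= -147/√(106×244) = -147/√25864 ≈ -147/160.8229 ≈ -0.9140

r ≈ -0.9140


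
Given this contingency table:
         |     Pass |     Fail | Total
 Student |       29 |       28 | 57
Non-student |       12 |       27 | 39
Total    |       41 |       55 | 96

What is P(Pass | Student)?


P(Pass | Student) = 29/(29+28) = 29/57

P(Pass|Student) = 29/57 ≈ 50.88%


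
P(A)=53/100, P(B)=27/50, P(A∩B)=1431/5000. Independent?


P(A)×P(B) = 1431/5000
P(A∩B) = 1431/5000
Equal ✓ → Independent

Yes, independent


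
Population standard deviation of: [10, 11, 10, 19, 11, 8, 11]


Mean = 80/7
  (10-80/7)²=100/49
  (11-80/7)²=9/49
  (10-80/7)²=100/49
  (19-80/7)²=2809/49
  (11-80/7)²=9/49
  (8-80/7)²=576/49
  (11-80/7)²=9/49
Σ(x-μ)² = 516/7
σ² = (516/7)/7 = 516/49

σ = √(516/49) ≈ 3.2451


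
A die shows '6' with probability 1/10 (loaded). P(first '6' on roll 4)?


Geometric: P(X=4) = (1-p)^(k-1)×p = (9/10)^3×1/10 = 729/10000

P(X=4) = 729/10000 ≈ 7.29%


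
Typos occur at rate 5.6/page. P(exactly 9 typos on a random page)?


Poisson(λ=5.6): P(X=9) = e^(-λ)×λ^k/k!
= e^(-5.6) × 5.6^9 / 9!
≈ 0.003697863716 × 5416169.44814 / 362880 ≈ 0.055193

P(X=9) ≈ 0.055193 ≈ 5.52%


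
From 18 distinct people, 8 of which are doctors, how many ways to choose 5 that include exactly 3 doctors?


Choose 3 of the 8 doctors and 2 of the other 10 people:
C(8,3)×C(10,2) = 56×45 = 2520

2520


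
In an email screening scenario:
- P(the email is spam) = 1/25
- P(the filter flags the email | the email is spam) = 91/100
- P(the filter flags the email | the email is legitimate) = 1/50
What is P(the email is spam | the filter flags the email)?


Using Bayes' theorem:
P(A|B) = P(B|A)·P(A) / P(B)

P(the filter flags the email) = 91/100 × 1/25 + 1/50 × 24/25
= 91/2500 + 12/625 = 139/2500

P(the email is spam|the filter flags the email) = (91/2500) / (139/2500) = 91/139

P(the email is spam|the filter flags the email) = 91/139 ≈ 65.47%


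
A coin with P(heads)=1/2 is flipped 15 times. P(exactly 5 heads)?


Binomial: P(X=5) = C(15,5)×p^5×(1-p)^10
= 3003 × 1/32 × 1/1024 = 3003/32768

P(X=5) = 3003/32768 ≈ 9.16%


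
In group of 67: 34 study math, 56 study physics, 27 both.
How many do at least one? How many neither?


|A∪B| = 34+56-27 = 63
Neither = 67-63 = 4

At least one: 63; Neither: 4


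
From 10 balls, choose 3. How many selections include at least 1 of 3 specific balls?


Complement: C(10,3) - C(7,3) = 120 - 35 = 85

85


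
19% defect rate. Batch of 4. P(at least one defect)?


P(all good) = (81/100)^4 = 43046721/100000000
P(≥1 defect) = 56953279/100000000

P = 56953279/100000000 ≈ 56.95%


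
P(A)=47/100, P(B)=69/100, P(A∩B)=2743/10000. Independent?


P(A)×P(B) = 3243/10000
P(A∩B) = 2743/10000
Not equal → NOT independent

No, not independent


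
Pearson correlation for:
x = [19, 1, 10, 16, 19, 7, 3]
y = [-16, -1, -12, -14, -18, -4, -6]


n=7, Σx=75, Σy=-71, Σxy=-1037, Σx²=1137, Σy²=973
r = (7×(-1037) - 75×(-71))/√((7×1137 - 75²)(7×973 - (-71)²))
= -1934/√(2334×1770) = -1934/√4131180 ≈ -1934/2032.5304 ≈ -0.9515

r ≈ -0.9515


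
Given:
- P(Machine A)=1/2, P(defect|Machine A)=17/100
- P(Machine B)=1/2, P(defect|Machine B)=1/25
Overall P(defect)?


P(B) = Σ P(B|Aᵢ)×P(Aᵢ)
  17/100×1/2 = 17/200
  1/25×1/2 = 1/50
Sum = 21/200

P(defect) = 21/200 ≈ 10.50%


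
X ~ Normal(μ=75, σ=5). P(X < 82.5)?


z = (82.5-75)/5 = 1.5
P(Z < 1.5) = 0.9332

P(X < 82.5) ≈ 0.9332


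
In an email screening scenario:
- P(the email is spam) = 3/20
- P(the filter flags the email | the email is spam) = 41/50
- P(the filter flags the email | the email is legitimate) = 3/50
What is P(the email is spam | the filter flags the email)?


Using Bayes' theorem:
P(A|B) = P(B|A)·P(A) / P(B)

P(the filter flags the email) = 41/50 × 3/20 + 3/50 × 17/20
= 123/1000 + 51/1000 = 87/500

P(the email is spam|the filter flags the email) = (123/1000) / (87/500) = 41/58

P(the email is spam|the filter flags the email) = 41/58 ≈ 70.69%


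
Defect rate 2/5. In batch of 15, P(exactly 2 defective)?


Binomial: P(X=2) = C(15,2)×p^2×(1-p)^13
= 105 × 4/25 × 1594323/1220703125 = 133923132/6103515625

P(X=2) = 133923132/6103515625 ≈ 2.19%


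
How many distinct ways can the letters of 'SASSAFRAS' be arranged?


Letters: 9, freq: {'S': 4, 'A': 3, 'F': 1, 'R': 1}
9!/(4!×3!×1!×1!) = 362880/144 = 2520

2520


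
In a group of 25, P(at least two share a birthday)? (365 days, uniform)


P(all different) = Π(365-i)/365 for i=0..24
= 0.431300
P(match) = 1 - 0.431300 = 0.568700

P ≈ 0.5687 ≈ 56.87%


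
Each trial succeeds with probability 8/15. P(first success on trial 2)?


Geometric: P(X=2) = (1-p)^(k-1)×p = (7/15)^1×8/15 = 56/225

P(X=2) = 56/225 ≈ 24.89%


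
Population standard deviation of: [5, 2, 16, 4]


Mean = 27/4
  (5-27/4)²=49/16
  (2-27/4)²=361/16
  (16-27/4)²=1369/16
  (4-27/4)²=121/16
Σ(x-μ)² = 475/4
σ² = (475/4)/4 = 475/16

σ = √(475/16) ≈ 5.4486


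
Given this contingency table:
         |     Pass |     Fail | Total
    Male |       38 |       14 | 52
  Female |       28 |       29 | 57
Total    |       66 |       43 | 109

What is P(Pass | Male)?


P(Pass | Male) = 38/(38+14) = 38/52 = 19/26

P(Pass|Male) = 19/26 ≈ 73.08%


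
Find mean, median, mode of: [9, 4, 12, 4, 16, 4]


Sorted: [4, 4, 4, 9, 12, 16]
Mean = 49/6
Median = 13/2
Freq: {9: 1, 4: 3, 12: 1, 16: 1}
Mode: [4]

Mean=49/6, Median=13/2, Mode=4


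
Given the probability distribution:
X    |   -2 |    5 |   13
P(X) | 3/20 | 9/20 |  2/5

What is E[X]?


E[X] = Σ x·P(X=x)
= (-2)×(3/20) + (5)×(9/20) + (13)×(2/5)
= 143/20

E[X] = 143/20


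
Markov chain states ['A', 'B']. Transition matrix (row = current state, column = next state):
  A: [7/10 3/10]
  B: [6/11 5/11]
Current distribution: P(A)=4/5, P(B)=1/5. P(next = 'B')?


P(next=B) = Σᵢ P(now=i)×P(i→B)
= 4/5×3/10 + 1/5×5/11
= 6/25 + 1/11 = 91/275

P = 91/275 ≈ 0.3309


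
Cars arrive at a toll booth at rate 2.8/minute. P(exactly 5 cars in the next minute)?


Poisson(λ=2.8): P(X=5) = e^(-λ)×λ^k/k!
= e^(-2.8) × 2.8^5 / 5!
≈ 0.06081006263 × 172.10368 / 120 ≈ 0.087214

P(X=5) ≈ 0.087214 ≈ 8.72%


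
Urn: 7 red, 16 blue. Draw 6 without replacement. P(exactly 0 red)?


Hypergeometric: C(7,0)×C(16,6)/C(23,6)
= 1×8008/100947 = 104/1311

P(X=0) = 104/1311 ≈ 7.93%


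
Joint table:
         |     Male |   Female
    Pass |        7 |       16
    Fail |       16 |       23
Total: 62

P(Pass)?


P(Pass) = (7+16)/62 = 23/62

P(Pass) = 23/62 ≈ 37.10%


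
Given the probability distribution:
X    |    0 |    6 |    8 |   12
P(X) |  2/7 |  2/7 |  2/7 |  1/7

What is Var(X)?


E[X] = 40/7
E[X²] = 344/7
Var(X) = E[X²] - (E[X])² = 344/7 - 1600/49 = 808/49

Var(X) = 808/49 ≈ 16.4898


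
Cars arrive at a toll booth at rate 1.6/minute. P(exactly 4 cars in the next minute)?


Poisson(λ=1.6): P(X=4) = e^(-λ)×λ^k/k!
= e^(-1.6) × 1.6^4 / 4!
≈ 0.201896518 × 6.5536 / 24 ≈ 0.055131

P(X=4) ≈ 0.055131 ≈ 5.51%


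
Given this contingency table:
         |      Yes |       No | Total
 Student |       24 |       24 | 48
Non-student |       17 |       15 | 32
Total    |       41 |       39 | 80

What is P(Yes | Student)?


P(Yes | Student) = 24/(24+24) = 24/48 = 1/2

P(Yes|Student) = 1/2 ≈ 50.00%


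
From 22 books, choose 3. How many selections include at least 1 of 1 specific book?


Complement: C(22,3) - C(21,3) = 1540 - 1330 = 210

210


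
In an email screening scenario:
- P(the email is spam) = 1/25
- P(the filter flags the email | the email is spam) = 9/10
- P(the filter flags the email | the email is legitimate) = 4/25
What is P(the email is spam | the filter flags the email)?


Using Bayes' theorem:
P(A|B) = P(B|A)·P(A) / P(B)

P(the filter flags the email) = 9/10 × 1/25 + 4/25 × 24/25
= 9/250 + 96/625 = 237/1250

P(the email is spam|the filter flags the email) = (9/250) / (237/1250) = 15/79

P(the email is spam|the filter flags the email) = 15/79 ≈ 18.99%


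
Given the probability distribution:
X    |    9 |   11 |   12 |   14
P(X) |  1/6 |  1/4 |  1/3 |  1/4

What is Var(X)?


E[X] = 47/4
E[X²] = 563/4
Var(X) = E[X²] - (E[X])² = 563/4 - 2209/16 = 43/16

Var(X) = 43/16 ≈ 2.6875


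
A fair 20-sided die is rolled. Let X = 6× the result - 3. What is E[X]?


E[die] = (1+20)/2 = 21/2
E[X] = 6×21/2 - 3 = 60

E[X] = 60


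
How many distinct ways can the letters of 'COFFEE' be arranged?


Letters: 6, freq: {'C': 1, 'O': 1, 'F': 2, 'E': 2}
6!/(1!×1!×2!×2!) = 720/4 = 180

180


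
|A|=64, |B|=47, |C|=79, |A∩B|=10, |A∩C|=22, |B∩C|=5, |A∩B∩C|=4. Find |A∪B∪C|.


|A∪B∪C| = 64+47+79-10-22-5+4 = 157

|A∪B∪C| = 157


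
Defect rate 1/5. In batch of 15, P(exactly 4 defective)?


Binomial: P(X=4) = C(15,4)×p^4×(1-p)^11
= 1365 × 1/625 × 4194304/48828125 = 1145044992/6103515625

P(X=4) = 1145044992/6103515625 ≈ 18.76%


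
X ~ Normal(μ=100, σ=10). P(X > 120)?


z = (120-100)/10 = 2.0
P(X > 120) = 1 - P(Z ≤ 2.0) = 1 - 0.9772 = 0.0228

P(X > 120) ≈ 0.0228


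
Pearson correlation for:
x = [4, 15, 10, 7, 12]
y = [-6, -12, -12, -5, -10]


n=5, Σx=48, Σy=-45, Σxy=-479, Σx²=534, Σy²=449
r = (5×(-479) - 48×(-45))/√((5×534 - 48²)(5×449 - (-45)²))
= -235/√(366×220) = -235/√80520 ≈ -235/283.7605 ≈ -0.8282

r ≈ -0.8282


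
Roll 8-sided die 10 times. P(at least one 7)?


P(no 7)^10 = (7/8)^10 = 282475249/1073741824
P(≥1) = 1 - 282475249/1073741824 = 791266575/1073741824

P = 791266575/1073741824 ≈ 73.69%


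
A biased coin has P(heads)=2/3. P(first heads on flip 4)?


Geometric: P(X=4) = (1-p)^(k-1)×p = (1/3)^3×2/3 = 2/81

P(X=4) = 2/81 ≈ 2.47%


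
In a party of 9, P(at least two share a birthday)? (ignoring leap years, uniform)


P(all different) = Π(365-i)/365 for i=0..8
= 0.905376
P(match) = 1 - 0.905376 = 0.094624

P ≈ 0.0946 ≈ 9.46%


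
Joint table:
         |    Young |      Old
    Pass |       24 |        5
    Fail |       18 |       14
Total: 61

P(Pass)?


P(Pass) = (24+5)/61 = 29/61

P(Pass) = 29/61 ≈ 47.54%


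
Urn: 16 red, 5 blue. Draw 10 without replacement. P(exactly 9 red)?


Hypergeometric: C(16,9)×C(5,1)/C(21,10)
= 11440×5/352716 = 1100/6783

P(X=9) = 1100/6783 ≈ 16.22%


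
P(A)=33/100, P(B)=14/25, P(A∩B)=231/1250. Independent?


P(A)×P(B) = 231/1250
P(A∩B) = 231/1250
Equal ✓ → Independent

Yes, independent


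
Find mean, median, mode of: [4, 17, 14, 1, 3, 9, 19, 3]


Sorted: [1, 3, 3, 4, 9, 14, 17, 19]
Mean = 70/8 = 35/4
Median = 13/2
Freq: {4: 1, 17: 1, 14: 1, 1: 1, 3: 2, 9: 1, 19: 1}
Mode: [3]

Mean=35/4, Median=13/2, Mode=3


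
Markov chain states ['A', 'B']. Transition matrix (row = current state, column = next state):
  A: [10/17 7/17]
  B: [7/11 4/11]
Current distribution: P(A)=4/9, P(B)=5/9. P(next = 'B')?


P(next=B) = Σᵢ P(now=i)×P(i→B)
= 4/9×7/17 + 5/9×4/11
= 28/153 + 20/99 = 72/187

P = 72/187 ≈ 0.3850


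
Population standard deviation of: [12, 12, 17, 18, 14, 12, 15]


Mean = 100/7
  (12-100/7)²=256/49
  (12-100/7)²=256/49
  (17-100/7)²=361/49
  (18-100/7)²=676/49
  (14-100/7)²=4/49
  (12-100/7)²=256/49
  (15-100/7)²=25/49
Σ(x-μ)² = 262/7
σ² = (262/7)/7 = 262/49

σ = √(262/49) ≈ 2.3123


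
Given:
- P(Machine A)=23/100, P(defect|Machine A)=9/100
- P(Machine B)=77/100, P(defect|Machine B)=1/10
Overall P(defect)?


P(B) = Σ P(B|Aᵢ)×P(Aᵢ)
  9/100×23/100 = 207/10000
  1/10×77/100 = 77/1000
Sum = 977/10000

P(defect) = 977/10000 ≈ 9.77%


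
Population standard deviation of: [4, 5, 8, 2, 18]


Mean = 37/5
  (4-37/5)²=289/25
  (5-37/5)²=144/25
  (8-37/5)²=9/25
  (2-37/5)²=729/25
  (18-37/5)²=2809/25
Σ(x-μ)² = 796/5
σ² = (796/5)/5 = 796/25

σ = √(796/25) ≈ 5.6427


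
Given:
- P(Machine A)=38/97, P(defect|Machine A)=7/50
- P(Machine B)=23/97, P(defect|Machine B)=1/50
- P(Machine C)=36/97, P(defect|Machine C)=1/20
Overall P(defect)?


P(B) = Σ P(B|Aᵢ)×P(Aᵢ)
  7/50×38/97 = 133/2425
  1/50×23/97 = 23/4850
  1/20×36/97 = 9/485
Sum = 379/4850

P(defect) = 379/4850 ≈ 7.81%


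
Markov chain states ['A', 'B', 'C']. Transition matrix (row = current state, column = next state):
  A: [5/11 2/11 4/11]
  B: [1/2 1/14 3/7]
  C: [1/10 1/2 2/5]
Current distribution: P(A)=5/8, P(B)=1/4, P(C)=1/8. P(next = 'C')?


P(next=C) = Σᵢ P(now=i)×P(i→C)
= 5/8×4/11 + 1/4×3/7 + 1/8×2/5
= 5/22 + 3/28 + 1/20 = 148/385

P = 148/385 ≈ 0.3844


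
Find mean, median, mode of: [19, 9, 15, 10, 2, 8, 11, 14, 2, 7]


Sorted: [2, 2, 7, 8, 9, 10, 11, 14, 15, 19]
Mean = 97/10
Median = 19/2
Freq: {19: 1, 9: 1, 15: 1, 10: 1, 2: 2, 8: 1, 11: 1, 14: 1, 7: 1}
Mode: [2]

Mean=97/10, Median=19/2, Mode=2


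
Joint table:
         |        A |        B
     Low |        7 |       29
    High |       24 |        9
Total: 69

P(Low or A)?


P(Low∨A) = P(Low) + P(A) - P(Low∧A)
= (36 + 31 - 7)/69 = 60/69 = 20/23

P = 20/23 ≈ 86.96%


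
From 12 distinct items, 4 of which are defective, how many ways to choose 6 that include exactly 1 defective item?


Choose 1 of the 4 defective items and 5 of the other 8 items:
C(4,1)×C(8,5) = 4×56 = 224

224


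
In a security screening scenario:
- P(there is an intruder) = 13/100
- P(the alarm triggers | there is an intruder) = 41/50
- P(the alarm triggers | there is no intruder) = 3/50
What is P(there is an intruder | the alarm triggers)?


Using Bayes' theorem:
P(A|B) = P(B|A)·P(A) / P(B)

P(the alarm triggers) = 41/50 × 13/100 + 3/50 × 87/100
= 533/5000 + 261/5000 = 397/2500

P(there is an intruder|the alarm triggers) = (533/5000) / (397/2500) = 533/794

P(there is an intruder|the alarm triggers) = 533/794 ≈ 67.13%


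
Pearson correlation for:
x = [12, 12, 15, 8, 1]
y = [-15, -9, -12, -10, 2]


n=5, Σx=48, Σy=-44, Σxy=-546, Σx²=578, Σy²=554
r = (5×(-546) - 48×(-44))/√((5×578 - 48²)(5×554 - (-44)²))
= -618/√(586×834) = -618/√488724 ≈ -618/699.0880 ≈ -0.8840

r ≈ -0.8840


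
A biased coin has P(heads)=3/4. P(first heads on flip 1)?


Geometric: P(X=1) = (1-p)^(k-1)×p = (1/4)^0×3/4 = 3/4

P(X=1) = 3/4 ≈ 75.00%


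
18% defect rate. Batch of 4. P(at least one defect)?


P(all good) = (41/50)^4 = 2825761/6250000
P(≥1 defect) = 3424239/6250000

P = 3424239/6250000 ≈ 54.79%


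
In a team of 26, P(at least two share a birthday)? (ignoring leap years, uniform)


P(all different) = Π(365-i)/365 for i=0..25
= 0.401759
P(match) = 1 - 0.401759 = 0.598241

P ≈ 0.5982 ≈ 59.82%


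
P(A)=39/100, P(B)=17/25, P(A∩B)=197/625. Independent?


P(A)×P(B) = 663/2500
P(A∩B) = 197/625
Not equal → NOT independent

No, not independent


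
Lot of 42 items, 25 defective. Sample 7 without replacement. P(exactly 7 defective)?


Hypergeometric: C(25,7)×C(17,0)/C(42,7)
= 480700×1/26978328 = 6325/354978

P(X=7) = 6325/354978 ≈ 1.78%


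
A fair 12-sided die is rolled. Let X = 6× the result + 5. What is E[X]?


E[die] = (1+12)/2 = 13/2
E[X] = 6×13/2 + 5 = 44

E[X] = 44


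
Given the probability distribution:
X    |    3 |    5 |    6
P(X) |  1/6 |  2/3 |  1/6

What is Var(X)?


E[X] = 29/6
E[X²] = 145/6
Var(X) = E[X²] - (E[X])² = 145/6 - 841/36 = 29/36

Var(X) = 29/36 ≈ 0.8056


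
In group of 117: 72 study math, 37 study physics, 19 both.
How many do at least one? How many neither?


|A∪B| = 72+37-19 = 90
Neither = 117-90 = 27

At least one: 90; Neither: 27


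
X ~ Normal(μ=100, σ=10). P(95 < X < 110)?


z₁=(95-100)/10=-0.5, z₂=(110-100)/10=1.0
P = Φ(1.0) - Φ(-0.5) = 0.841345 - 0.308538 = 0.532807 ≈ 0.5328

P(95 < X < 110) ≈ 0.5328


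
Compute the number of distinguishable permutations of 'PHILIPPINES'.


Letters: 11, freq: {'P': 3, 'H': 1, 'I': 3, 'L': 1, 'N': 1, 'E': 1, 'S': 1}
11!/(3!×1!×3!×1!×1!×1!×1!) = 39916800/36 = 1108800

1108800


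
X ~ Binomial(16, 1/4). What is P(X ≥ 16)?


P(X ≥ 16) = Σ P(X=i) for i=16..16
P(X=16) = 1/4294967296
Sum = 1/4294967296

P(X ≥ 16) = 1/4294967296 ≈ 0.00%


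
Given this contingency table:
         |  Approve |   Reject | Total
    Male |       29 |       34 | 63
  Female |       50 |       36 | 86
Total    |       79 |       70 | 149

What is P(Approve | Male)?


P(Approve | Male) = 29/(29+34) = 29/63

P(Approve|Male) = 29/63 ≈ 46.03%


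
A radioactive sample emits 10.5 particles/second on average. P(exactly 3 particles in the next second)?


Poisson(λ=10.5): P(X=3) = e^(-λ)×λ^k/k!
= e^(-10.5) × 10.5^3 / 3!
≈ 2.753644935e-05 × 1157.625 / 6 ≈ 0.005313

P(X=3) ≈ 0.005313 ≈ 0.53%


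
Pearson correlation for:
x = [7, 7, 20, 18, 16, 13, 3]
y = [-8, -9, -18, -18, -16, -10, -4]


n=7, Σx=84, Σy=-83, Σxy=-1201, Σx²=1256, Σy²=1165
r = (7×(-1201) - 84×(-83))/√((7×1256 - 84²)(7×1165 - (-83)²))
= -1435/√(1736×1266) = -1435/√2197776 ≈ -1435/1482.4898 ≈ -0.9680

r ≈ -0.9680


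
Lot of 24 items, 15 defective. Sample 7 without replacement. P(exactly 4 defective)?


Hypergeometric: C(15,4)×C(9,3)/C(24,7)
= 1365×84/346104 = 3185/9614

P(X=4) = 3185/9614 ≈ 33.13%


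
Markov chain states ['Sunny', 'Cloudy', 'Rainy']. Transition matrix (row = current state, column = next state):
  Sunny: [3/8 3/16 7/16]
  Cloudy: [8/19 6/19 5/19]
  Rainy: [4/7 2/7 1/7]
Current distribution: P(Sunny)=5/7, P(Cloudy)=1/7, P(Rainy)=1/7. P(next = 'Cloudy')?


P(next=Cloudy) = Σᵢ P(now=i)×P(i→Cloudy)
= 5/7×3/16 + 1/7×6/19 + 1/7×2/7
= 15/112 + 6/133 + 2/49 = 3275/14896

P = 3275/14896 ≈ 0.2199


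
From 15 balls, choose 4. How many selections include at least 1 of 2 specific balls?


Complement: C(15,4) - C(13,4) = 1365 - 715 = 650

650


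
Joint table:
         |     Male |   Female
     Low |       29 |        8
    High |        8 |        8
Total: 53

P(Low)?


P(Low) = (29+8)/53 = 37/53

P(Low) = 37/53 ≈ 69.81%


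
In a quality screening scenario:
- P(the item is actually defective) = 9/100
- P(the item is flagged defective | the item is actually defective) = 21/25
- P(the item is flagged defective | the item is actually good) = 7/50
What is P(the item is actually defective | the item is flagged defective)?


Using Bayes' theorem:
P(A|B) = P(B|A)·P(A) / P(B)

P(the item is flagged defective) = 21/25 × 9/100 + 7/50 × 91/100
= 189/2500 + 637/5000 = 203/1000

P(the item is actually defective|the item is flagged defective) = (189/2500) / (203/1000) = 54/145

P(the item is actually defective|the item is flagged defective) = 54/145 ≈ 37.24%


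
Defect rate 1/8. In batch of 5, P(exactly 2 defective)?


Binomial: P(X=2) = C(5,2)×p^2×(1-p)^3
= 10 × 1/64 × 343/512 = 1715/16384

P(X=2) = 1715/16384 ≈ 10.47%


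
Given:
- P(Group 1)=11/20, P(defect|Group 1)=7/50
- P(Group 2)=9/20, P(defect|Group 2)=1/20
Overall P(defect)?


P(B) = Σ P(B|Aᵢ)×P(Aᵢ)
  7/50×11/20 = 77/1000
  1/20×9/20 = 9/400
Sum = 199/2000

P(defect) = 199/2000 ≈ 9.95%


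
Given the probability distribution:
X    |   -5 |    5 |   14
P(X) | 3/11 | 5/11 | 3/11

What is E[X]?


E[X] = Σ x·P(X=x)
= (-5)×(3/11) + (5)×(5/11) + (14)×(3/11)
= 52/11

E[X] = 52/11


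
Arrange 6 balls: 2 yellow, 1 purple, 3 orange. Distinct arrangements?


6!/(2!×1!×3!) = 60

60


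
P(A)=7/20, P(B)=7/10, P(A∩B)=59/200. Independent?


P(A)×P(B) = 49/200
P(A∩B) = 59/200
Not equal → NOT independent

No, not independent


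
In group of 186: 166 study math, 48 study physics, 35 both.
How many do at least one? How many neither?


|A∪B| = 166+48-35 = 179
Neither = 186-179 = 7

At least one: 179; Neither: 7


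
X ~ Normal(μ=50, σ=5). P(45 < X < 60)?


z₁=(45-50)/5=-1.0, z₂=(60-50)/5=2.0
P = Φ(2.0) - Φ(-1.0) = 0.977250 - 0.158655 = 0.818595 ≈ 0.8186

P(45 < X < 60) ≈ 0.8186


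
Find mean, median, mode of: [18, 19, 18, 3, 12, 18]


Sorted: [3, 12, 18, 18, 18, 19]
Mean = 88/6 = 44/3
Median = 18
Freq: {18: 3, 19: 1, 3: 1, 12: 1}
Mode: [18]

Mean=44/3, Median=18, Mode=18


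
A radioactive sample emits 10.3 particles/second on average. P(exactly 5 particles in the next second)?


Poisson(λ=10.3): P(X=5) = e^(-λ)×λ^k/k!
= e^(-10.3) × 10.3^5 / 5!
≈ 3.363309519e-05 × 115927.40743 / 120 ≈ 0.032492

P(X=5) ≈ 0.032492 ≈ 3.25%


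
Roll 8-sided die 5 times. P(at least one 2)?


P(no 2)^5 = (7/8)^5 = 16807/32768
P(≥1) = 1 - 16807/32768 = 15961/32768

P = 15961/32768 ≈ 48.71%


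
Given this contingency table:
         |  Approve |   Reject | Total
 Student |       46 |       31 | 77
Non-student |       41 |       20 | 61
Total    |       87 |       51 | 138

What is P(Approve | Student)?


P(Approve | Student) = 46/(46+31) = 46/77

P(Approve|Student) = 46/77 ≈ 59.74%


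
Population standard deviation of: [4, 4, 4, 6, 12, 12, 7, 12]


Mean = 61/8
  (4-61/8)²=841/64
  (4-61/8)²=841/64
  (4-61/8)²=841/64
  (6-61/8)²=169/64
  (12-61/8)²=1225/64
  (12-61/8)²=1225/64
  (7-61/8)²=25/64
  (12-61/8)²=1225/64
Σ(x-μ)² = 799/8
σ² = (799/8)/8 = 799/64

σ = √(799/64) ≈ 3.5333


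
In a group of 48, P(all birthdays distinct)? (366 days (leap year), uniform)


P(all different) = Π(366-i)/366 for i=0..47
= (366/366)×(365/366)×...×(319/366)
= 0.039768

P ≈ 0.0398 ≈ 3.98%


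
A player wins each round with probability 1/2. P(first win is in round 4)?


Geometric: P(X=4) = (1-p)^(k-1)×p = (1/2)^3×1/2 = 1/16

P(X=4) = 1/16 ≈ 6.25%


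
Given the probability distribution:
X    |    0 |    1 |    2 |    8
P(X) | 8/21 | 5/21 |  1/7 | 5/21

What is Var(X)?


E[X] = 17/7
E[X²] = 337/21
Var(X) = E[X²] - (E[X])² = 337/21 - 289/49 = 1492/147

Var(X) = 1492/147 ≈ 10.1497


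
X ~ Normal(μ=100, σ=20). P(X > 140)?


z = (140-100)/20 = 2.0
P(X > 140) = 1 - P(Z ≤ 2.0) = 1 - 0.9772 = 0.0228

P(X > 140) ≈ 0.0228


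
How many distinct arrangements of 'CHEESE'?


Letters: 6, freq: {'C': 1, 'H': 1, 'E': 3, 'S': 1}
6!/(1!×1!×3!×1!) = 720/6 = 120

120


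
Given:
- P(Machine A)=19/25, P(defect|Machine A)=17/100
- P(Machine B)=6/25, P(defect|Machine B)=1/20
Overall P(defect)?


P(B) = Σ P(B|Aᵢ)×P(Aᵢ)
  17/100×19/25 = 323/2500
  1/20×6/25 = 3/250
Sum = 353/2500

P(defect) = 353/2500 ≈ 14.12%


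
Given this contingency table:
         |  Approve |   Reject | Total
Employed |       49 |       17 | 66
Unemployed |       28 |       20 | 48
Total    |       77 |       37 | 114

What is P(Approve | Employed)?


P(Approve | Employed) = 49/(49+17) = 49/66

P(Approve|Employed) = 49/66 ≈ 74.24%


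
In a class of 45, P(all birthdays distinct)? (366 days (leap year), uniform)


P(all different) = Π(366-i)/366 for i=0..44
= (366/366)×(365/366)×...×(322/366)
= 0.059503

P ≈ 0.0595 ≈ 5.95%


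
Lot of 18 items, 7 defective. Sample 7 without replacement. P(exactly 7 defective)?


Hypergeometric: C(7,7)×C(11,0)/C(18,7)
= 1×1/31824 = 1/31824

P(X=7) = 1/31824 ≈ 0.00%


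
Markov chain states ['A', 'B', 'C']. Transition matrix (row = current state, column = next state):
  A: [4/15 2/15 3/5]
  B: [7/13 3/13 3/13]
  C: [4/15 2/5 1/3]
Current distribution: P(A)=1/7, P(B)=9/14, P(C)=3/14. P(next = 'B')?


P(next=B) = Σᵢ P(now=i)×P(i→B)
= 1/7×2/15 + 9/14×3/13 + 3/14×2/5
= 2/105 + 27/182 + 3/35 = 691/2730

P = 691/2730 ≈ 0.2531


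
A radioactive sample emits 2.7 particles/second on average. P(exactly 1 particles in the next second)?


Poisson(λ=2.7): P(X=1) = e^(-λ)×λ^k/k!
= e^(-2.7) × 2.7^1 / 1!
≈ 0.06720551274 × 2.7 / 1 ≈ 0.181455

P(X=1) ≈ 0.181455 ≈ 18.15%


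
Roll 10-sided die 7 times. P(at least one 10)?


P(no 10)^7 = (9/10)^7 = 4782969/10000000
P(≥1) = 1 - 4782969/10000000 = 5217031/10000000

P = 5217031/10000000 ≈ 52.17%


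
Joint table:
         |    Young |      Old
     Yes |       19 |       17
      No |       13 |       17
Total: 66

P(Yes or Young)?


P(Yes∨Young) = P(Yes) + P(Young) - P(Yes∧Young)
= (36 + 32 - 19)/66 = 49/66

P = 49/66 ≈ 74.24%


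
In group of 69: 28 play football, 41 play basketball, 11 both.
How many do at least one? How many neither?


|A∪B| = 28+41-11 = 58
Neither = 69-58 = 11

At least one: 58; Neither: 11


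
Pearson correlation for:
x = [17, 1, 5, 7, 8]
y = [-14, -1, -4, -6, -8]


n=5, Σx=38, Σy=-33, Σxy=-365, Σx²=428, Σy²=313
r = (5×(-365) - 38×(-33))/√((5×428 - 38²)(5×313 - (-33)²))
= -571/√(696×476) = -571/√331296 ≈ -571/575.5832 ≈ -0.9920

r ≈ -0.9920


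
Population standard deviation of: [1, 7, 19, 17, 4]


Mean = 48/5
  (1-48/5)²=1849/25
  (7-48/5)²=169/25
  (19-48/5)²=2209/25
  (17-48/5)²=1369/25
  (4-48/5)²=784/25
Σ(x-μ)² = 1276/5
σ² = (1276/5)/5 = 1276/25

σ = √(1276/25) ≈ 7.1442


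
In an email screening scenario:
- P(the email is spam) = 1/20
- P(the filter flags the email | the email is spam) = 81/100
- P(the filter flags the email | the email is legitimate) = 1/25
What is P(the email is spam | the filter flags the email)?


Using Bayes' theorem:
P(A|B) = P(B|A)·P(A) / P(B)

P(the filter flags the email) = 81/100 × 1/20 + 1/25 × 19/20
= 81/2000 + 19/500 = 157/2000

P(the email is spam|the filter flags the email) = (81/2000) / (157/2000) = 81/157

P(the email is spam|the filter flags the email) = 81/157 ≈ 51.59%


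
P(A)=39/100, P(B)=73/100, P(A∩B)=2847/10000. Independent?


P(A)×P(B) = 2847/10000
P(A∩B) = 2847/10000
Equal ✓ → Independent

Yes, independent


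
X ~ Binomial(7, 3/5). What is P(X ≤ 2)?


P(X ≤ 2) = Σ P(X=i) for i=0..2
P(X=0) = 128/78125
P(X=1) = 1344/78125
P(X=2) = 6048/78125
Sum = 1504/15625

P(X ≤ 2) = 1504/15625 ≈ 9.63%


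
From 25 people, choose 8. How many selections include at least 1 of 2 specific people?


Complement: C(25,8) - C(23,8) = 1081575 - 490314 = 591261

591261


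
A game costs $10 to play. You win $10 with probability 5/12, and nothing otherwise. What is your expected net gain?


E[gain] = (10-10)×5/12 + (-10)×7/12
= 0 - 35/6 = -35/6

Expected net gain = $-35/6 ≈ $-5.83


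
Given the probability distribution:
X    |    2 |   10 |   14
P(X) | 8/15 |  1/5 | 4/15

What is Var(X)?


E[X] = 34/5
E[X²] = 372/5
Var(X) = E[X²] - (E[X])² = 372/5 - 1156/25 = 704/25

Var(X) = 704/25 ≈ 28.1600


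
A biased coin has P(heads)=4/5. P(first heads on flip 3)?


Geometric: P(X=3) = (1-p)^(k-1)×p = (1/5)^2×4/5 = 4/125

P(X=3) = 4/125 ≈ 3.20%


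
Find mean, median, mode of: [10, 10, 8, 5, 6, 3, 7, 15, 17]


Sorted: [3, 5, 6, 7, 8, 10, 10, 15, 17]
Mean = 81/9 = 9
Median = 8
Freq: {10: 2, 8: 1, 5: 1, 6: 1, 3: 1, 7: 1, 15: 1, 17: 1}
Mode: [10]

Mean=9, Median=8, Mode=10


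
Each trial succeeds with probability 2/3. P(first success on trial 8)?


Geometric: P(X=8) = (1-p)^(k-1)×p = (1/3)^7×2/3 = 2/6561

P(X=8) = 2/6561 ≈ 0.03%


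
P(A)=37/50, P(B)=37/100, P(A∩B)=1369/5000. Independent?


P(A)×P(B) = 1369/5000
P(A∩B) = 1369/5000
Equal ✓ → Independent

Yes, independent


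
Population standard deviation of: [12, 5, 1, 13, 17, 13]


Mean = 61/6
  (12-61/6)²=121/36
  (5-61/6)²=961/36
  (1-61/6)²=3025/36
  (13-61/6)²=289/36
  (17-61/6)²=1681/36
  (13-61/6)²=289/36
Σ(x-μ)² = 1061/6
σ² = (1061/6)/6 = 1061/36

σ = √(1061/36) ≈ 5.4288


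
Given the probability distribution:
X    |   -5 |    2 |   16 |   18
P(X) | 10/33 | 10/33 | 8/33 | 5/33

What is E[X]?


E[X] = Σ x·P(X=x)
= (-5)×(10/33) + (2)×(10/33) + (16)×(8/33) + (18)×(5/33)
= 188/33

E[X] = 188/33


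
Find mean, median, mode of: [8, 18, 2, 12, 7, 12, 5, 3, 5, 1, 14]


Sorted: [1, 2, 3, 5, 5, 7, 8, 12, 12, 14, 18]
Mean = 87/11
Median = 7
Freq: {8: 1, 18: 1, 2: 1, 12: 2, 7: 1, 5: 2, 3: 1, 1: 1, 14: 1}
Mode: [5, 12]

Mean=87/11, Median=7, Mode=[5, 12]


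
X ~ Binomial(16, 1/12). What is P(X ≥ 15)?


P(X ≥ 15) = Σ P(X=i) for i=15..16
P(X=15) = 11/11555266180939776
P(X=16) = 1/184884258895036416
Sum = 59/61628086298345472

P(X ≥ 15) = 59/61628086298345472 ≈ 0.00%


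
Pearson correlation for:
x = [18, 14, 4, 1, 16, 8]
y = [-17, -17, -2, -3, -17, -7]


n=6, Σx=61, Σy=-63, Σxy=-883, Σx²=857, Σy²=929
r = (6×(-883) - 61×(-63))/√((6×857 - 61²)(6×929 - (-63)²))
= -1455/√(1421×1605) = -1455/√2280705 ≈ -1455/1510.2003 ≈ -0.9634

r ≈ -0.9634


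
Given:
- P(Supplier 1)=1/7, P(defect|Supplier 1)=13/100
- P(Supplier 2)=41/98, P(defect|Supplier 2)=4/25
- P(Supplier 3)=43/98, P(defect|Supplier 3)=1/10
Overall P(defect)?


P(B) = Σ P(B|Aᵢ)×P(Aᵢ)
  13/100×1/7 = 13/700
  4/25×41/98 = 82/1225
  1/10×43/98 = 43/980
Sum = 317/2450

P(defect) = 317/2450 ≈ 12.94%


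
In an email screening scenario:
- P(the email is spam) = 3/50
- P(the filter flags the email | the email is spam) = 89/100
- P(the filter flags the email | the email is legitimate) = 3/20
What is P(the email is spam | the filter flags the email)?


Using Bayes' theorem:
P(A|B) = P(B|A)·P(A) / P(B)

P(the filter flags the email) = 89/100 × 3/50 + 3/20 × 47/50
= 267/5000 + 141/1000 = 243/1250

P(the email is spam|the filter flags the email) = (267/5000) / (243/1250) = 89/324

P(the email is spam|the filter flags the email) = 89/324 ≈ 27.47%


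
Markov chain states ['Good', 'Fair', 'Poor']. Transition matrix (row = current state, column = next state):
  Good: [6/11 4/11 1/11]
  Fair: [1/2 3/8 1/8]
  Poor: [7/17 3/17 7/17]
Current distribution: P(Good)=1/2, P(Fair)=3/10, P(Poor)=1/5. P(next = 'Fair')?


P(next=Fair) = Σᵢ P(now=i)×P(i→Fair)
= 1/2×4/11 + 3/10×3/8 + 1/5×3/17
= 2/11 + 9/80 + 3/85 = 4931/14960

P = 4931/14960 ≈ 0.3296


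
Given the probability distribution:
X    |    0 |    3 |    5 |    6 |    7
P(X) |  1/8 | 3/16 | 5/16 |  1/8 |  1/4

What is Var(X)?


E[X] = 37/8
E[X²] = 105/4
Var(X) = E[X²] - (E[X])² = 105/4 - 1369/64 = 311/64

Var(X) = 311/64 ≈ 4.8594


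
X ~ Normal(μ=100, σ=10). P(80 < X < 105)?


z₁=(80-100)/10=-2.0, z₂=(105-100)/10=0.5
P = Φ(0.5) - Φ(-2.0) = 0.691462 - 0.022750 = 0.668712 ≈ 0.6687

P(80 < X < 105) ≈ 0.6687


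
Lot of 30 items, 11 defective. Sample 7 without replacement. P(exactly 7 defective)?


Hypergeometric: C(11,7)×C(19,0)/C(30,7)
= 330×1/2035800 = 11/67860

P(X=7) = 11/67860 ≈ 0.02%


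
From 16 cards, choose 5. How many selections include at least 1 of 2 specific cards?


Complement: C(16,5) - C(14,5) = 4368 - 2002 = 2366

2366


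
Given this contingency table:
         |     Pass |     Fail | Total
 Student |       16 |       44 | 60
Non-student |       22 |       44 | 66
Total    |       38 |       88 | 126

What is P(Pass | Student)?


P(Pass | Student) = 16/(16+44) = 16/60 = 4/15

P(Pass|Student) = 4/15 ≈ 26.67%


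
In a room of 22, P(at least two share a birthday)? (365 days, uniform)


P(all different) = Π(365-i)/365 for i=0..21
= 0.524305
P(match) = 1 - 0.524305 = 0.475695

P ≈ 0.4757 ≈ 47.57%


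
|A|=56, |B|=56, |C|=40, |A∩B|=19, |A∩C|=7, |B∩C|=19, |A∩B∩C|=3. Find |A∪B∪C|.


|A∪B∪C| = 56+56+40-19-7-19+3 = 110

|A∪B∪C| = 110


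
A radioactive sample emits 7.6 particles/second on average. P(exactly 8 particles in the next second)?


Poisson(λ=7.6): P(X=8) = e^(-λ)×λ^k/k!
= e^(-7.6) × 7.6^8 / 8!
≈ 0.0005004514334 × 11130347.8745 / 40320 ≈ 0.138150

P(X=8) ≈ 0.138150 ≈ 13.81%


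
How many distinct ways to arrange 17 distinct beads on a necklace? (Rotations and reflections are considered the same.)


Free circular arrangements: rotations and reflections both identified.
(n-1)!/2 = 16!/2 = 20922789888000/2 = 10461394944000

10461394944000


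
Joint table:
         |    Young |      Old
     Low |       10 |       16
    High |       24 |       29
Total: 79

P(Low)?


P(Low) = (10+16)/79 = 26/79

P(Low) = 26/79 ≈ 32.91%


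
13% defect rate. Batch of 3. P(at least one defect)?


P(all good) = (87/100)^3 = 658503/1000000
P(≥1 defect) = 341497/1000000

P = 341497/1000000 ≈ 34.15%


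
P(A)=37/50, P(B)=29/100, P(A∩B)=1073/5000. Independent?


P(A)×P(B) = 1073/5000
P(A∩B) = 1073/5000
Equal ✓ → Independent

Yes, independent


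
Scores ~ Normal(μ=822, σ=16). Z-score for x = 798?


z = (x - μ)/σ = (798 - 822)/16 = -1.5

z = -1.5


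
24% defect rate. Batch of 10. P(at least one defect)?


P(all good) = (19/25)^10 = 6131066257801/95367431640625
P(≥1 defect) = 89236365382824/95367431640625

P = 89236365382824/95367431640625 ≈ 93.57%


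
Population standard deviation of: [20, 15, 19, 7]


Mean = 61/4
  (20-61/4)²=361/16
  (15-61/4)²=1/16
  (19-61/4)²=225/16
  (7-61/4)²=1089/16
Σ(x-μ)² = 419/4
σ² = (419/4)/4 = 419/16

σ = √(419/16) ≈ 5.1174


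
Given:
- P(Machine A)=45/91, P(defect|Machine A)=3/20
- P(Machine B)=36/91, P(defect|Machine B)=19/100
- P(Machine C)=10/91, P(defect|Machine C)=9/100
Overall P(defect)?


P(B) = Σ P(B|Aᵢ)×P(Aᵢ)
  3/20×45/91 = 27/364
  19/100×36/91 = 171/2275
  9/100×10/91 = 9/910
Sum = 207/1300

P(defect) = 207/1300 ≈ 15.92%


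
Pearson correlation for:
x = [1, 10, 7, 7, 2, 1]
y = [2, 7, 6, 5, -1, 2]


n=6, Σx=28, Σy=21, Σxy=149, Σx²=204, Σy²=119
r = (6×149 - 28×21)/√((6×204 - 28²)(6×119 - 21²))
= 306/√(440×273) = 306/√120120 ≈ 306/346.5833 ≈ 0.8829

r ≈ 0.8829


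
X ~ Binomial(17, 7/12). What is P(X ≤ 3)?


P(X ≤ 3) = Σ P(X=i) for i=0..3
P(X=0) = 762939453125/2218611106740436992
P(X=1) = 18157958984375/2218611106740436992
P(X=2) = 25421142578125/277326388342554624
P(X=3) = 177947998046875/277326388342554624
Sum = 411468505859375/554652776685109248

P(X ≤ 3) = 411468505859375/554652776685109248 ≈ 0.07%


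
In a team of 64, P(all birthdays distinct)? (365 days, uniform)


P(all different) = Π(365-i)/365 for i=0..63
= (365/365)×(364/365)×...×(302/365)
= 0.002810

P ≈ 0.0028 ≈ 0.28%


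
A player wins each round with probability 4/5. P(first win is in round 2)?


Geometric: P(X=2) = (1-p)^(k-1)×p = (1/5)^1×4/5 = 4/25

P(X=2) = 4/25 ≈ 16.00%


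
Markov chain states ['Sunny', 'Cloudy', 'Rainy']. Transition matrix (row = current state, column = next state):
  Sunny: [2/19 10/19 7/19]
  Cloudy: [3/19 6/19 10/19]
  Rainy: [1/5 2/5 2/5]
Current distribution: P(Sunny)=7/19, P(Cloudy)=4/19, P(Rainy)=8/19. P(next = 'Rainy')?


P(next=Rainy) = Σᵢ P(now=i)×P(i→Rainy)
= 7/19×7/19 + 4/19×10/19 + 8/19×2/5
= 49/361 + 40/361 + 16/95 = 749/1805

P = 749/1805 ≈ 0.4150


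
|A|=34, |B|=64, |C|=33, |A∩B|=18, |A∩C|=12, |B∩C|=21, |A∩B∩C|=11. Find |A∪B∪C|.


|A∪B∪C| = 34+64+33-18-12-21+11 = 91

|A∪B∪C| = 91


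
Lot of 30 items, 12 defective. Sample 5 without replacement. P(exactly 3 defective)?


Hypergeometric: C(12,3)×C(18,2)/C(30,5)
= 220×153/142506 = 1870/7917

P(X=3) = 1870/7917 ≈ 23.62%


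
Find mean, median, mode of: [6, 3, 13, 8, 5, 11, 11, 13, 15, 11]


Sorted: [3, 5, 6, 8, 11, 11, 11, 13, 13, 15]
Mean = 96/10 = 48/5
Median = 11
Freq: {6: 1, 3: 1, 13: 2, 8: 1, 5: 1, 11: 3, 15: 1}
Mode: [11]

Mean=48/5, Median=11, Mode=11


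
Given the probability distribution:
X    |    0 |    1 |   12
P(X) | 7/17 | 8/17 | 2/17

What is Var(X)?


E[X] = 32/17
E[X²] = 296/17
Var(X) = E[X²] - (E[X])² = 296/17 - 1024/289 = 4008/289

Var(X) = 4008/289 ≈ 13.8685


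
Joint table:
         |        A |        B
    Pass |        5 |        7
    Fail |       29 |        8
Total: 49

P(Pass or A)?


P(Pass∨A) = P(Pass) + P(A) - P(Pass∧A)
= (12 + 34 - 5)/49 = 41/49

P = 41/49 ≈ 83.67%


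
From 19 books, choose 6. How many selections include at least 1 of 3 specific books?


Complement: C(19,6) - C(16,6) = 27132 - 8008 = 19124

19124


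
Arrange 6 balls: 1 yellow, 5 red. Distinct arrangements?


6!/(1!×5!) = 6

6


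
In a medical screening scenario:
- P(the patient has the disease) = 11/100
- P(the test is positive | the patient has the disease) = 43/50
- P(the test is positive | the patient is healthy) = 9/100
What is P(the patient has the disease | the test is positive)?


Using Bayes' theorem:
P(A|B) = P(B|A)·P(A) / P(B)

P(the test is positive) = 43/50 × 11/100 + 9/100 × 89/100
= 473/5000 + 801/10000 = 1747/10000

P(the patient has the disease|the test is positive) = (473/5000) / (1747/10000) = 946/1747

P(the patient has the disease|the test is positive) = 946/1747 ≈ 54.15%


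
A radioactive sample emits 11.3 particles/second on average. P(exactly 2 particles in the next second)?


Poisson(λ=11.3): P(X=2) = e^(-λ)×λ^k/k!
= e^(-11.3) × 11.3^2 / 2!
≈ 1.237292426e-05 × 127.69 / 2 ≈ 0.000790

P(X=2) ≈ 0.000790 ≈ 0.08%


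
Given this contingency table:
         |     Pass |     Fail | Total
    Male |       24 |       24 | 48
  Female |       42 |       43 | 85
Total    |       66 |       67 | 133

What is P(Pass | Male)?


P(Pass | Male) = 24/(24+24) = 24/48 = 1/2

P(Pass|Male) = 1/2 ≈ 50.00%


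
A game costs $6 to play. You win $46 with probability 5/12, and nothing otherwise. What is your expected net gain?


E[gain] = (46-6)×5/12 + (-6)×7/12
= 50/3 - 7/2 = 79/6

Expected net gain = $79/6 ≈ $13.17


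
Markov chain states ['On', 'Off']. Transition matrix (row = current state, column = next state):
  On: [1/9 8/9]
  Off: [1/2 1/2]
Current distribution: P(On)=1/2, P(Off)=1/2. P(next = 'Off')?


P(next=Off) = Σᵢ P(now=i)×P(i→Off)
= 1/2×8/9 + 1/2×1/2
= 4/9 + 1/4 = 25/36

P = 25/36 ≈ 0.6944
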